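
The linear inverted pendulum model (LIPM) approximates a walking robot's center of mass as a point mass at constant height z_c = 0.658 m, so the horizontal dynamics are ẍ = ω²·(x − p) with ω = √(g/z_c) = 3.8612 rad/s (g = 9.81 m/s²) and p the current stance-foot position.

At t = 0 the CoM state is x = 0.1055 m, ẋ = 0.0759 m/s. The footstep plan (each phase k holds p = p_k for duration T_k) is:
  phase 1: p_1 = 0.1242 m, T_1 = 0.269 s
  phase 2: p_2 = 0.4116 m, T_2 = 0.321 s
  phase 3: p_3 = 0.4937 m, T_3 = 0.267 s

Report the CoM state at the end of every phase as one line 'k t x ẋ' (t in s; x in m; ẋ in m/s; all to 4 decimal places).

1 0.2690 0.1188 0.0314
2 0.5900 -0.1236 -1.7300
3 0.8570 -1.0299 -5.6500

phase 1: p=0.1242, T=0.269, ωT=1.038663, cosh=1.589682, sinh=1.235754; start (x,ẋ)=(0.105500, 0.075900) → end (x,ẋ)=(0.118764, 0.031430)
phase 2: p=0.4116, T=0.321, ωT=1.239445, cosh=1.871621, sinh=1.582076; start (x,ẋ)=(0.118764, 0.031430) → end (x,ẋ)=(-0.123599, -1.730024)
phase 3: p=0.4937, T=0.267, ωT=1.030940, cosh=1.580186, sinh=1.223515; start (x,ẋ)=(-0.123599, -1.730024) → end (x,ẋ)=(-1.029948, -5.650028)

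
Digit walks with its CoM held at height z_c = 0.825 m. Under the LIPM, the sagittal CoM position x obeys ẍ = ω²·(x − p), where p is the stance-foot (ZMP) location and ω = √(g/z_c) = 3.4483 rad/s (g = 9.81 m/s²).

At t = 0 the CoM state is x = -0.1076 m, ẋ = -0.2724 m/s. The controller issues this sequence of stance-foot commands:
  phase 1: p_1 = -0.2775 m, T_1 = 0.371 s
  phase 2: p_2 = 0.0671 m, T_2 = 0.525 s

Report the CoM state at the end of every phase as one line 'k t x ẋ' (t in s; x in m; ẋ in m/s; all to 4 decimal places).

1 0.3710 -0.0795 0.4439
2 0.8960 -0.0100 -0.1107

phase 1: p=-0.2775, T=0.371, ωT=1.279319, cosh=1.936209, sinh=1.657983; start (x,ẋ)=(-0.107600, -0.272400) → end (x,ẋ)=(-0.079511, 0.443933)
phase 2: p=0.0671, T=0.525, ωT=1.810358, cosh=3.138114, sinh=2.974518; start (x,ẋ)=(-0.079511, 0.443933) → end (x,ẋ)=(-0.010044, -0.110684)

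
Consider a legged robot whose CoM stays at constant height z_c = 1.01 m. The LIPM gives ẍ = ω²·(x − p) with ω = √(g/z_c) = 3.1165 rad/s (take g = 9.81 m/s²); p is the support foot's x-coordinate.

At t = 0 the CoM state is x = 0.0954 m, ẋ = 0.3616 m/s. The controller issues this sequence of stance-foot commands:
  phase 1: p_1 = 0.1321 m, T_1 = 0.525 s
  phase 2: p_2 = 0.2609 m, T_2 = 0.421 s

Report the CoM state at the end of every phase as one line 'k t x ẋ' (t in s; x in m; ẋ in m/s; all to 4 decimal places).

1 0.5250 0.3209 0.6811
2 0.9460 0.7568 1.6787

phase 1: p=0.1321, T=0.525, ωT=1.636162, cosh=2.665075, sinh=2.470349; start (x,ẋ)=(0.095400, 0.361600) → end (x,ẋ)=(0.320920, 0.681144)
phase 2: p=0.2609, T=0.421, ωT=1.312046, cosh=1.991517, sinh=1.722249; start (x,ẋ)=(0.320920, 0.681144) → end (x,ẋ)=(0.756847, 1.678662)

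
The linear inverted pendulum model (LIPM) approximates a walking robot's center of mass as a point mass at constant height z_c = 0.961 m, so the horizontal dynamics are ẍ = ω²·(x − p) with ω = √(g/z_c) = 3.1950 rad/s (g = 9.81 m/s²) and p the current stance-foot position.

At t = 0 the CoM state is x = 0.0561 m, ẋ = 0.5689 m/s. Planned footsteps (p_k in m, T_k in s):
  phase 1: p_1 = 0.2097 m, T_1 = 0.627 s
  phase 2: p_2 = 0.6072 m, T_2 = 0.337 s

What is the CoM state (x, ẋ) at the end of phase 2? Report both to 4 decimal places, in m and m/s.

x = 0.2146, ẋ = -0.7729

phase 1: p=0.2097, T=0.627, ωT=2.003265, cosh=3.774057, sinh=3.639163; start (x,ẋ)=(0.056100, 0.568900) → end (x,ẋ)=(0.277992, 0.361135)
phase 2: p=0.6072, T=0.337, ωT=1.076715, cosh=1.637868, sinh=1.297155; start (x,ẋ)=(0.277992, 0.361135) → end (x,ẋ)=(0.214620, -0.772881)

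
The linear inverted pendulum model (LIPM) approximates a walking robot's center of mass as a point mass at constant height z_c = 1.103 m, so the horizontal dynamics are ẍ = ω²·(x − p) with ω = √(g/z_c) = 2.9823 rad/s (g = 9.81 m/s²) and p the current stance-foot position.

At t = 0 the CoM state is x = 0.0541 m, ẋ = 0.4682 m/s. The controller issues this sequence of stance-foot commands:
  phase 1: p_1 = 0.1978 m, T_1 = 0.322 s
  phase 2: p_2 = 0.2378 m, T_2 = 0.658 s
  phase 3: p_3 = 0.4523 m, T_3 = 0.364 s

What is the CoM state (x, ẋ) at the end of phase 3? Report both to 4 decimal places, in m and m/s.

x = 0.0393, ẋ = -0.9938

phase 1: p=0.1978, T=0.322, ωT=0.960301, cosh=1.497630, sinh=1.114852; start (x,ẋ)=(0.054100, 0.468200) → end (x,ẋ)=(0.157614, 0.223413)
phase 2: p=0.2378, T=0.658, ωT=1.962353, cosh=3.628291, sinh=3.487763; start (x,ẋ)=(0.157614, 0.223413) → end (x,ẋ)=(0.208143, -0.023446)
phase 3: p=0.4523, T=0.364, ωT=1.085557, cosh=1.649401, sinh=1.311688; start (x,ẋ)=(0.208143, -0.023446) → end (x,ẋ)=(0.039274, -0.993779)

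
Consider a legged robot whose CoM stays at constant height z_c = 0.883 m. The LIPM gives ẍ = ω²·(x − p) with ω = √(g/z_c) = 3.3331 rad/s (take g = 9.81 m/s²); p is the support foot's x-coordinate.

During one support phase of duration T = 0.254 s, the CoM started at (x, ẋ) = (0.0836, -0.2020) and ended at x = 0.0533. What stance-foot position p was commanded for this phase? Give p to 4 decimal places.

ωT = 3.3331·0.254 = 0.846607; cosh(ωT) = 1.380295, sinh(ωT) = 0.951428
x(T) = p + (x₀−p)·cosh(ωT) + (ẋ₀/ω)·sinh(ωT) ⇒ p·(1 − cosh) = x(T) − x₀·cosh − (ẋ₀/ω)·sinh
numerator   = 0.0533 − (0.0836)·1.380295 − (-0.2020/3.3331)·0.951428 = -0.004432
denominator = 1 − 1.380295 = -0.380295
p = -0.004432 / -0.380295 = 0.0117

p = 0.0117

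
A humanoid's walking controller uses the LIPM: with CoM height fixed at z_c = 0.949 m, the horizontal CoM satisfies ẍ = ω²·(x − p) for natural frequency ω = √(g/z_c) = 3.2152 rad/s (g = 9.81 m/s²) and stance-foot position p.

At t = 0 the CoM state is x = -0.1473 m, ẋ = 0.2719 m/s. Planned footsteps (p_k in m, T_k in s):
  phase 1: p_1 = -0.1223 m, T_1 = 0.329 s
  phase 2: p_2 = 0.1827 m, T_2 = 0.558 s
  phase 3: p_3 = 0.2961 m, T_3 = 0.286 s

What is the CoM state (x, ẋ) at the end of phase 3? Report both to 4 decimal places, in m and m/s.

x = -0.8865, ẋ = -3.5839

phase 1: p=-0.1223, T=0.329, ωT=1.057801, cosh=1.613624, sinh=1.266406; start (x,ẋ)=(-0.147300, 0.271900) → end (x,ẋ)=(-0.055544, 0.336951)
phase 2: p=0.1827, T=0.558, ωT=1.794082, cosh=3.090115, sinh=2.923834; start (x,ẋ)=(-0.055544, 0.336951) → end (x,ẋ)=(-0.247087, -1.198451)
phase 3: p=0.2961, T=0.286, ωT=0.919547, cosh=1.453427, sinh=1.054727; start (x,ẋ)=(-0.247087, -1.198451) → end (x,ẋ)=(-0.886527, -3.583893)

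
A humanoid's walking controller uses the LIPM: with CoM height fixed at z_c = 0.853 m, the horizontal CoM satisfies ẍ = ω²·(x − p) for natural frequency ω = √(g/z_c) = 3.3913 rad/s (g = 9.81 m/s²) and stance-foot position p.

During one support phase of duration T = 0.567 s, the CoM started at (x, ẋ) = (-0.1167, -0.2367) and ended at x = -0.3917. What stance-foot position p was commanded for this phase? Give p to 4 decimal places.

p = -0.1001

ωT = 3.3913·0.567 = 1.922867; cosh(ωT) = 3.493365, sinh(ωT) = 3.347178
x(T) = p + (x₀−p)·cosh(ωT) + (ẋ₀/ω)·sinh(ωT) ⇒ p·(1 − cosh) = x(T) − x₀·cosh − (ẋ₀/ω)·sinh
numerator   = -0.3917 − (-0.1167)·3.493365 − (-0.2367/3.3913)·3.347178 = 0.249596
denominator = 1 − 3.493365 = -2.493365
p = 0.249596 / -2.493365 = -0.1001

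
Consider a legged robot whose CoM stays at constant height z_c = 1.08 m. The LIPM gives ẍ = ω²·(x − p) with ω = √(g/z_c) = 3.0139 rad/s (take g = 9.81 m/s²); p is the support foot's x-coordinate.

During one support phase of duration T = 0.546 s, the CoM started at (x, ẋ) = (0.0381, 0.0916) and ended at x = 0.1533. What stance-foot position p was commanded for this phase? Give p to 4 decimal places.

p = 0.0148

ωT = 3.0139·0.546 = 1.645589; cosh(ωT) = 2.688482, sinh(ωT) = 2.495583
x(T) = p + (x₀−p)·cosh(ωT) + (ẋ₀/ω)·sinh(ωT) ⇒ p·(1 − cosh) = x(T) − x₀·cosh − (ẋ₀/ω)·sinh
numerator   = 0.1533 − (0.0381)·2.688482 − (0.0916/3.0139)·2.495583 = -0.024978
denominator = 1 − 2.688482 = -1.688482
p = -0.024978 / -1.688482 = 0.0148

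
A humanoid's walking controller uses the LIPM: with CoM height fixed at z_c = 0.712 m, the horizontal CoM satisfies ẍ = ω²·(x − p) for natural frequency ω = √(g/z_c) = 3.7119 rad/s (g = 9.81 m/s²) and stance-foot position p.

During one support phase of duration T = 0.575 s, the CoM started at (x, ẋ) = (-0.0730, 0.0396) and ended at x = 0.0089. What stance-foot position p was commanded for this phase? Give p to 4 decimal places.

ωT = 3.7119·0.575 = 2.134342; cosh(ωT) = 4.284905, sinh(ωT) = 4.166583
x(T) = p + (x₀−p)·cosh(ωT) + (ẋ₀/ω)·sinh(ωT) ⇒ p·(1 − cosh) = x(T) − x₀·cosh − (ẋ₀/ω)·sinh
numerator   = 0.0089 − (-0.0730)·4.284905 − (0.0396/3.7119)·4.166583 = 0.277247
denominator = 1 − 4.284905 = -3.284905
p = 0.277247 / -3.284905 = -0.0844

p = -0.0844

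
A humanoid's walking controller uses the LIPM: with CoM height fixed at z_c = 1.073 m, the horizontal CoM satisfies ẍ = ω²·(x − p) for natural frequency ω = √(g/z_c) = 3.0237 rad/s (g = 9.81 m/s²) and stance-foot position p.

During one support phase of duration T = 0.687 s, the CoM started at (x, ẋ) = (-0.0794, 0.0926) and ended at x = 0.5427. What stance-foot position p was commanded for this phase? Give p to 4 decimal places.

ωT = 3.0237·0.687 = 2.077282; cosh(ωT) = 4.054006, sinh(ωT) = 3.928736
x(T) = p + (x₀−p)·cosh(ωT) + (ẋ₀/ω)·sinh(ωT) ⇒ p·(1 − cosh) = x(T) − x₀·cosh − (ẋ₀/ω)·sinh
numerator   = 0.5427 − (-0.0794)·4.054006 − (0.0926/3.0237)·3.928736 = 0.744272
denominator = 1 − 4.054006 = -3.054006
p = 0.744272 / -3.054006 = -0.2437

p = -0.2437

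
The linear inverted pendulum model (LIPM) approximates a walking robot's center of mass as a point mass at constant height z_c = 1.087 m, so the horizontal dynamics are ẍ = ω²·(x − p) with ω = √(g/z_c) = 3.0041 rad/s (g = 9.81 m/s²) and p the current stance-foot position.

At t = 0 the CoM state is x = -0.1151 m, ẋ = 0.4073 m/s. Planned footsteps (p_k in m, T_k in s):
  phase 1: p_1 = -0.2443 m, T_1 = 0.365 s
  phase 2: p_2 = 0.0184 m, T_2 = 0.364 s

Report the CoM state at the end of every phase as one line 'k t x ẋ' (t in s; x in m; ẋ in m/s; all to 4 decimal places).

1 0.3650 0.1510 1.1938
2 0.7290 0.7649 2.5092

phase 1: p=-0.2443, T=0.365, ωT=1.096496, cosh=1.663849, sinh=1.329810; start (x,ẋ)=(-0.115100, 0.407300) → end (x,ẋ)=(0.150967, 1.193825)
phase 2: p=0.0184, T=0.364, ωT=1.093492, cosh=1.659862, sinh=1.324818; start (x,ẋ)=(0.150967, 1.193825) → end (x,ẋ)=(0.764923, 2.509185)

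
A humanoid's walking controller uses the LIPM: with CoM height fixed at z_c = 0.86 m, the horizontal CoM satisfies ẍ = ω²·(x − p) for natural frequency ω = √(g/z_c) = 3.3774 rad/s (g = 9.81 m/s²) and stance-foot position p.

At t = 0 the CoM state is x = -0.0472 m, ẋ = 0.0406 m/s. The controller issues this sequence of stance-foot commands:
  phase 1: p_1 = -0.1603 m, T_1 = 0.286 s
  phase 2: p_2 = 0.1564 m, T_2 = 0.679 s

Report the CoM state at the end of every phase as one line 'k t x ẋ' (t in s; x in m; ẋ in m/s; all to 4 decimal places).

phase 1: p=-0.1603, T=0.286, ωT=0.965936, cosh=1.503937, sinh=1.123310; start (x,ẋ)=(-0.047200, 0.040600) → end (x,ẋ)=(0.023299, 0.490146)
phase 2: p=0.1564, T=0.679, ωT=2.293255, cosh=5.004033, sinh=4.903096; start (x,ẋ)=(0.023299, 0.490146) → end (x,ẋ)=(0.201920, 0.248587)

1 0.2860 0.0233 0.4901
2 0.9650 0.2019 0.2486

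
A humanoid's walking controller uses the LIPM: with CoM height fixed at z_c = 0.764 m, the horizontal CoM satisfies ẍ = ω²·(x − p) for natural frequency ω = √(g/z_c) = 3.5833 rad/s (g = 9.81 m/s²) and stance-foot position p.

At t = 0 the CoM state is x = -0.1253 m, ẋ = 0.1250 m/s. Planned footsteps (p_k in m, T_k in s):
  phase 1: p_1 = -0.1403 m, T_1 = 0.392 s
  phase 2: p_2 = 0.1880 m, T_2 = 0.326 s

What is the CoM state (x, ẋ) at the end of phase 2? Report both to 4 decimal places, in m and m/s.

phase 1: p=-0.1403, T=0.392, ωT=1.404654, cosh=2.159784, sinh=1.914332; start (x,ẋ)=(-0.125300, 0.125000) → end (x,ẋ)=(-0.041124, 0.372867)
phase 2: p=0.1880, T=0.326, ωT=1.168156, cosh=1.763498, sinh=1.452558; start (x,ẋ)=(-0.041124, 0.372867) → end (x,ẋ)=(-0.064910, -0.535027)

x = -0.0649, ẋ = -0.5350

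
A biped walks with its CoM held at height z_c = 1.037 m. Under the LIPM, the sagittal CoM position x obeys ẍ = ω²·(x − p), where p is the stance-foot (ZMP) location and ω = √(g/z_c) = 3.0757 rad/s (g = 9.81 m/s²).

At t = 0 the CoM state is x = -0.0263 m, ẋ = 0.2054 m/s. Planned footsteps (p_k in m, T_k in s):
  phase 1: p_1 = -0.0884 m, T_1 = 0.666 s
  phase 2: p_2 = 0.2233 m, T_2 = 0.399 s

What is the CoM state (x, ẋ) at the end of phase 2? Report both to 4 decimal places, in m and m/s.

phase 1: p=-0.0884, T=0.666, ωT=2.048416, cosh=3.942273, sinh=3.813335; start (x,ẋ)=(-0.026300, 0.205400) → end (x,ẋ)=(0.411076, 1.538094)
phase 2: p=0.2233, T=0.399, ωT=1.227204, cosh=1.852395, sinh=1.559284; start (x,ẋ)=(0.411076, 1.538094) → end (x,ẋ)=(1.350900, 3.749707)

x = 1.3509, ẋ = 3.7497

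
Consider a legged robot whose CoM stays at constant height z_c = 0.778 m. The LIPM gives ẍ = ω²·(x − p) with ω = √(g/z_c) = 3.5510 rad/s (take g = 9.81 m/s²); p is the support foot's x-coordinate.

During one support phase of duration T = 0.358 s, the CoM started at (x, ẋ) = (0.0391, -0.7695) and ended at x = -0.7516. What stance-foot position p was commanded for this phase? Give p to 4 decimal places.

p = 0.5102

ωT = 3.5510·0.358 = 1.271258; cosh(ωT) = 1.922907, sinh(ωT) = 1.642428
x(T) = p + (x₀−p)·cosh(ωT) + (ẋ₀/ω)·sinh(ωT) ⇒ p·(1 − cosh) = x(T) − x₀·cosh − (ẋ₀/ω)·sinh
numerator   = -0.7516 − (0.0391)·1.922907 − (-0.7695/3.5510)·1.642428 = -0.470872
denominator = 1 − 1.922907 = -0.922907
p = -0.470872 / -0.922907 = 0.5102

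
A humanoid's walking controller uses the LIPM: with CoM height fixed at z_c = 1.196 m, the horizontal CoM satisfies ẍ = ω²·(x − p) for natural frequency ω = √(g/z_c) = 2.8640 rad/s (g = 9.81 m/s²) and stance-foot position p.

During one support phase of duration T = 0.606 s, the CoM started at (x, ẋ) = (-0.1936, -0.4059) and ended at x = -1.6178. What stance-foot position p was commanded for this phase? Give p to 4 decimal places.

ωT = 2.8640·0.606 = 1.735584; cosh(ωT) = 2.924268, sinh(ωT) = 2.747971
x(T) = p + (x₀−p)·cosh(ωT) + (ẋ₀/ω)·sinh(ωT) ⇒ p·(1 − cosh) = x(T) − x₀·cosh − (ẋ₀/ω)·sinh
numerator   = -1.6178 − (-0.1936)·2.924268 − (-0.4059/2.8640)·2.747971 = -0.662206
denominator = 1 − 2.924268 = -1.924268
p = -0.662206 / -1.924268 = 0.3441

p = 0.3441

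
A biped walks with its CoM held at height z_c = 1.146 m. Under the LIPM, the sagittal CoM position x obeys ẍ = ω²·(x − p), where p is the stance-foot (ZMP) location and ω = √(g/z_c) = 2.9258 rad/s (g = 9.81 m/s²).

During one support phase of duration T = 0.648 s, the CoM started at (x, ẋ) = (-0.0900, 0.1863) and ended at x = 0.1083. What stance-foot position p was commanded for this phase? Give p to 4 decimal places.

ωT = 2.9258·0.648 = 1.895918; cosh(ωT) = 3.404421, sinh(ωT) = 3.254240
x(T) = p + (x₀−p)·cosh(ωT) + (ẋ₀/ω)·sinh(ωT) ⇒ p·(1 − cosh) = x(T) − x₀·cosh − (ẋ₀/ω)·sinh
numerator   = 0.1083 − (-0.0900)·3.404421 − (0.1863/2.9258)·3.254240 = 0.207484
denominator = 1 − 3.404421 = -2.404421
p = 0.207484 / -2.404421 = -0.0863

p = -0.0863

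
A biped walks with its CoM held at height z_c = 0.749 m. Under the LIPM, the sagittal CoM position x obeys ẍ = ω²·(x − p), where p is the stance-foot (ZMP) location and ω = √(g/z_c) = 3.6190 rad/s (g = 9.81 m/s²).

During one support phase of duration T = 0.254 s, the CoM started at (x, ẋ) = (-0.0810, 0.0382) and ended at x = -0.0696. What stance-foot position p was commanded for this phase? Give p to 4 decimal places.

p = -0.0816

ωT = 3.6190·0.254 = 0.919226; cosh(ωT) = 1.453088, sinh(ωT) = 1.054261
x(T) = p + (x₀−p)·cosh(ωT) + (ẋ₀/ω)·sinh(ωT) ⇒ p·(1 − cosh) = x(T) − x₀·cosh − (ẋ₀/ω)·sinh
numerator   = -0.0696 − (-0.0810)·1.453088 − (0.0382/3.6190)·1.054261 = 0.036972
denominator = 1 − 1.453088 = -0.453088
p = 0.036972 / -0.453088 = -0.0816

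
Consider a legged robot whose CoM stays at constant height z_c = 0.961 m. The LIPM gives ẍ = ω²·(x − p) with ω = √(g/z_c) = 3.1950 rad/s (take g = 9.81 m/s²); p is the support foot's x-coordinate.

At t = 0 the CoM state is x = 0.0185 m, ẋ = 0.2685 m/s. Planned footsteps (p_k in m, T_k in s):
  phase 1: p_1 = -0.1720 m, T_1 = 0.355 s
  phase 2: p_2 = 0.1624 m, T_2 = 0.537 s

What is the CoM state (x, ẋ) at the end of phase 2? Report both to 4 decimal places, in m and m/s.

x = 1.5786, ẋ = 4.6972

phase 1: p=-0.1720, T=0.355, ωT=1.134225, cosh=1.715217, sinh=1.393546; start (x,ẋ)=(0.018500, 0.268500) → end (x,ẋ)=(0.271859, 1.308714)
phase 2: p=0.1624, T=0.537, ωT=1.715715, cosh=2.870243, sinh=2.690407; start (x,ẋ)=(0.271859, 1.308714) → end (x,ẋ)=(1.578601, 4.697221)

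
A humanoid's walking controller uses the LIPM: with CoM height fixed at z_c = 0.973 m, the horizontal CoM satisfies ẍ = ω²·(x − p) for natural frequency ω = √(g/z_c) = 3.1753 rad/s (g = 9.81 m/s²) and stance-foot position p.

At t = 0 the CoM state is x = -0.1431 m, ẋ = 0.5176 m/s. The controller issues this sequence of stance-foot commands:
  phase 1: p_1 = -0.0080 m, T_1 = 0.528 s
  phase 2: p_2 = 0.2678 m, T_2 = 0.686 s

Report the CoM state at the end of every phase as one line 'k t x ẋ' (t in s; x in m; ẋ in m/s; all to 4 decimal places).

1 0.5280 0.0387 0.3254
2 1.2140 -0.3098 -1.7150

phase 1: p=-0.0080, T=0.528, ωT=1.676558, cosh=2.767069, sinh=2.580053; start (x,ẋ)=(-0.143100, 0.517600) → end (x,ẋ)=(0.038739, 0.325436)
phase 2: p=0.2678, T=0.686, ωT=2.178256, cosh=4.472064, sinh=4.358826; start (x,ẋ)=(0.038739, 0.325436) → end (x,ẋ)=(-0.309841, -1.714969)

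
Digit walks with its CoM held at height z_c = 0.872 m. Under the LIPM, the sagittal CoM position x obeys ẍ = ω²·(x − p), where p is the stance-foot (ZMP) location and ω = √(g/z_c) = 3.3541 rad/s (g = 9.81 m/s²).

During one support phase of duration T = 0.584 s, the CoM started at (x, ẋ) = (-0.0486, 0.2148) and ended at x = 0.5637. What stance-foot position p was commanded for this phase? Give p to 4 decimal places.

p = -0.1976

ωT = 3.3541·0.584 = 1.958794; cosh(ωT) = 3.615901, sinh(ωT) = 3.474872
x(T) = p + (x₀−p)·cosh(ωT) + (ẋ₀/ω)·sinh(ωT) ⇒ p·(1 − cosh) = x(T) − x₀·cosh − (ẋ₀/ω)·sinh
numerator   = 0.5637 − (-0.0486)·3.615901 − (0.2148/3.3541)·3.474872 = 0.516898
denominator = 1 − 3.615901 = -2.615901
p = 0.516898 / -2.615901 = -0.1976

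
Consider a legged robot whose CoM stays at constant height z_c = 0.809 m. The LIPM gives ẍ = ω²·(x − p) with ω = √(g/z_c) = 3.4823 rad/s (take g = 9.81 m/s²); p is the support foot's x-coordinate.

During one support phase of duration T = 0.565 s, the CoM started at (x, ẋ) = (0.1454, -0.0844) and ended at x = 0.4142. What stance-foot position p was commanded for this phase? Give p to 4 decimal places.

p = 0.0117

ωT = 3.4823·0.565 = 1.967499; cosh(ωT) = 3.646287, sinh(ωT) = 3.506481
x(T) = p + (x₀−p)·cosh(ωT) + (ẋ₀/ω)·sinh(ωT) ⇒ p·(1 − cosh) = x(T) − x₀·cosh − (ẋ₀/ω)·sinh
numerator   = 0.4142 − (0.1454)·3.646287 − (-0.0844/3.4823)·3.506481 = -0.030984
denominator = 1 − 3.646287 = -2.646287
p = -0.030984 / -2.646287 = 0.0117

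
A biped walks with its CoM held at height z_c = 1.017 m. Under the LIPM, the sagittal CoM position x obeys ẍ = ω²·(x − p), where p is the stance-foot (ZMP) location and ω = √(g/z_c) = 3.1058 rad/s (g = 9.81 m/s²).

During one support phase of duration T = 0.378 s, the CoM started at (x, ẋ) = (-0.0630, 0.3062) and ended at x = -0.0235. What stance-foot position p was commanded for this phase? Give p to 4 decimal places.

ωT = 3.1058·0.378 = 1.173992; cosh(ωT) = 1.772006, sinh(ωT) = 1.462876
x(T) = p + (x₀−p)·cosh(ωT) + (ẋ₀/ω)·sinh(ωT) ⇒ p·(1 − cosh) = x(T) − x₀·cosh − (ẋ₀/ω)·sinh
numerator   = -0.0235 − (-0.0630)·1.772006 − (0.3062/3.1058)·1.462876 = -0.056088
denominator = 1 − 1.772006 = -0.772006
p = -0.056088 / -0.772006 = 0.0727

p = 0.0727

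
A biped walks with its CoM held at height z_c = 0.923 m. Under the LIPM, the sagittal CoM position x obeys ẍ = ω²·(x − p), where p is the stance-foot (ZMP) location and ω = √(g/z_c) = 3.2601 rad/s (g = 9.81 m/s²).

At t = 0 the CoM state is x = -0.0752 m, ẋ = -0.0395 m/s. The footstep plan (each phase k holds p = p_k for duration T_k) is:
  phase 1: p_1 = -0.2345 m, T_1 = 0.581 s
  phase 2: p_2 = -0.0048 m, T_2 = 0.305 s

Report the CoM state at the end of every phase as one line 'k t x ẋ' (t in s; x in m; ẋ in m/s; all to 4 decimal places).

1 0.5810 0.2675 1.5526
2 0.8860 0.9692 3.4211

phase 1: p=-0.2345, T=0.581, ωT=1.894118, cosh=3.398568, sinh=3.248117; start (x,ẋ)=(-0.075200, -0.039500) → end (x,ẋ)=(0.267537, 1.552614)
phase 2: p=-0.0048, T=0.305, ωT=0.994331, cosh=1.536443, sinh=1.166472; start (x,ẋ)=(0.267537, 1.552614) → end (x,ẋ)=(0.969159, 3.421149)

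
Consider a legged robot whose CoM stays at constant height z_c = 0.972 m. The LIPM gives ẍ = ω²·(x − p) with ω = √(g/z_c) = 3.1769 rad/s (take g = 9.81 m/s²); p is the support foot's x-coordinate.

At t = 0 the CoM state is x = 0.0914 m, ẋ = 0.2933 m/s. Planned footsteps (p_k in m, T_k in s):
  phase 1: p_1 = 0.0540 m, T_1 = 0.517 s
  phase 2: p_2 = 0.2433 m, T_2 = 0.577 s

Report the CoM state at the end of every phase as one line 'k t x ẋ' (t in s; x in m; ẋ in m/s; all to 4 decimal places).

phase 1: p=0.0540, T=0.517, ωT=1.642457, cosh=2.680678, sinh=2.487174; start (x,ẋ)=(0.091400, 0.293300) → end (x,ẋ)=(0.383880, 1.081759)
phase 2: p=0.2433, T=0.577, ωT=1.833071, cosh=3.206492, sinh=3.046570; start (x,ẋ)=(0.383880, 1.081759) → end (x,ẋ)=(1.731450, 4.829277)

1 0.5170 0.3839 1.0818
2 1.0940 1.7314 4.8293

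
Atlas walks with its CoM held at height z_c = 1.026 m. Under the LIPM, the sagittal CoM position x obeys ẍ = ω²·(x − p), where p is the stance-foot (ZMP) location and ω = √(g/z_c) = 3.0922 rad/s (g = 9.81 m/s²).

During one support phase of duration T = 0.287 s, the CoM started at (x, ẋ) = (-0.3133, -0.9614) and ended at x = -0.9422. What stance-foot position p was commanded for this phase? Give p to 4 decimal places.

ωT = 3.0922·0.287 = 0.887461; cosh(ωT) = 1.420328, sinh(ωT) = 1.008628
x(T) = p + (x₀−p)·cosh(ωT) + (ẋ₀/ω)·sinh(ωT) ⇒ p·(1 − cosh) = x(T) − x₀·cosh − (ẋ₀/ω)·sinh
numerator   = -0.9422 − (-0.3133)·1.420328 − (-0.9614/3.0922)·1.008628 = -0.183617
denominator = 1 − 1.420328 = -0.420328
p = -0.183617 / -0.420328 = 0.4368

p = 0.4368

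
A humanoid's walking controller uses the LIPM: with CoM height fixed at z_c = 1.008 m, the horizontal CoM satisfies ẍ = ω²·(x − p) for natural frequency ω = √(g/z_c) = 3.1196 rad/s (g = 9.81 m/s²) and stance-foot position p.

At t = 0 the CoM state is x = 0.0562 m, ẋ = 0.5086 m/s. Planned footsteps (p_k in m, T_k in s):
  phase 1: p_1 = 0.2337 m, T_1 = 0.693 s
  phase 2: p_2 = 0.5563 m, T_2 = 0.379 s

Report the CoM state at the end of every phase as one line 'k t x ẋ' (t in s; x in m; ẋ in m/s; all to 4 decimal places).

phase 1: p=0.2337, T=0.693, ωT=2.161883, cosh=4.401294, sinh=4.286185; start (x,ẋ)=(0.056200, 0.508600) → end (x,ẋ)=(0.151263, -0.134887)
phase 2: p=0.5563, T=0.379, ωT=1.182328, cosh=1.784262, sinh=1.477698; start (x,ẋ)=(0.151263, -0.134887) → end (x,ẋ)=(-0.230286, -2.107824)

1 0.6930 0.1513 -0.1349
2 1.0720 -0.2303 -2.1078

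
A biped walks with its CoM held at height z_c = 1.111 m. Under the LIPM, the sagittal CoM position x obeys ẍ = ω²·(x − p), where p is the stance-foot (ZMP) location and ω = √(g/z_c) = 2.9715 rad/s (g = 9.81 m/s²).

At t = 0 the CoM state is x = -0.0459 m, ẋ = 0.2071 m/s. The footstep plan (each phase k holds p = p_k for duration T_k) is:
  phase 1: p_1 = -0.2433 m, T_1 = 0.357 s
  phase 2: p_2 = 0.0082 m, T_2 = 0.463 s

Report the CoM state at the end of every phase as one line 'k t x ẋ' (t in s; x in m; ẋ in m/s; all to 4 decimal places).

1 0.3570 0.1646 1.0807
2 0.8200 1.0113 3.1364

phase 1: p=-0.2433, T=0.357, ωT=1.060825, cosh=1.617462, sinh=1.271292; start (x,ẋ)=(-0.045900, 0.207100) → end (x,ẋ)=(0.164590, 1.080684)
phase 2: p=0.0082, T=0.463, ωT=1.375804, cosh=2.105448, sinh=1.852812; start (x,ẋ)=(0.164590, 1.080684) → end (x,ẋ)=(1.011308, 3.136351)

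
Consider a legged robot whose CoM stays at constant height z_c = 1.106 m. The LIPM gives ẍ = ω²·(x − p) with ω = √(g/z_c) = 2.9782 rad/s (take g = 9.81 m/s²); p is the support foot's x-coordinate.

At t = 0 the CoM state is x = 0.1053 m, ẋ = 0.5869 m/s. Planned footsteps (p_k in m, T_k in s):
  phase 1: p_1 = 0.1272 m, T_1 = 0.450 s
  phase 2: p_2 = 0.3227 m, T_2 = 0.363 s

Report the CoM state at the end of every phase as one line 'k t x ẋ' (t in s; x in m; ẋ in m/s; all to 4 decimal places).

1 0.4500 0.4331 1.0817
2 0.8130 0.9779 2.2066

phase 1: p=0.1272, T=0.450, ωT=1.340190, cosh=2.040783, sinh=1.778987; start (x,ẋ)=(0.105300, 0.586900) → end (x,ẋ)=(0.433083, 1.081705)
phase 2: p=0.3227, T=0.363, ωT=1.081087, cosh=1.643554, sinh=1.304327; start (x,ẋ)=(0.433083, 1.081705) → end (x,ẋ)=(0.977863, 2.206631)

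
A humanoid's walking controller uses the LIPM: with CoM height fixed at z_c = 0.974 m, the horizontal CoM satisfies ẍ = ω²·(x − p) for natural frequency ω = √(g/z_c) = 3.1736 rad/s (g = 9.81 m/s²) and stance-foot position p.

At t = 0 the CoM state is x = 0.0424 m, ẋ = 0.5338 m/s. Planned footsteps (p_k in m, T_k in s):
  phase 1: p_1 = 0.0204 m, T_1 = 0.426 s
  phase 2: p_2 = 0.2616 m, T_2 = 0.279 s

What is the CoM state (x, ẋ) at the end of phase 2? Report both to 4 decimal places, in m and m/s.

phase 1: p=0.0204, T=0.426, ωT=1.351954, cosh=2.061852, sinh=1.803117; start (x,ẋ)=(0.042400, 0.533800) → end (x,ẋ)=(0.369045, 1.226509)
phase 2: p=0.2616, T=0.279, ωT=0.885434, cosh=1.418286, sinh=1.005751; start (x,ẋ)=(0.369045, 1.226509) → end (x,ẋ)=(0.802683, 2.082490)

x = 0.8027, ẋ = 2.0825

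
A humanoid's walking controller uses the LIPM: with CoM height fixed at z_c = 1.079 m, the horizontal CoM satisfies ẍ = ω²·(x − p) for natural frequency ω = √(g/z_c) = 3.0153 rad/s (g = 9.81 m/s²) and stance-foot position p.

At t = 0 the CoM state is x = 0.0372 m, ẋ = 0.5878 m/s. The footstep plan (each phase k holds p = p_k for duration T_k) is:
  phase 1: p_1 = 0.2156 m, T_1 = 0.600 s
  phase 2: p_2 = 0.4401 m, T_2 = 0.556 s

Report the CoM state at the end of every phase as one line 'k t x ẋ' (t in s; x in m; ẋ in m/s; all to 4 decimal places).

phase 1: p=0.2156, T=0.600, ωT=1.809180, cosh=3.134614, sinh=2.970825; start (x,ẋ)=(0.037200, 0.587800) → end (x,ẋ)=(0.235515, 0.244431)
phase 2: p=0.4401, T=0.556, ωT=1.676507, cosh=2.766936, sinh=2.579910; start (x,ẋ)=(0.235515, 0.244431) → end (x,ẋ)=(0.083164, -0.915182)

1 0.6000 0.2355 0.2444
2 1.1560 0.0832 -0.9152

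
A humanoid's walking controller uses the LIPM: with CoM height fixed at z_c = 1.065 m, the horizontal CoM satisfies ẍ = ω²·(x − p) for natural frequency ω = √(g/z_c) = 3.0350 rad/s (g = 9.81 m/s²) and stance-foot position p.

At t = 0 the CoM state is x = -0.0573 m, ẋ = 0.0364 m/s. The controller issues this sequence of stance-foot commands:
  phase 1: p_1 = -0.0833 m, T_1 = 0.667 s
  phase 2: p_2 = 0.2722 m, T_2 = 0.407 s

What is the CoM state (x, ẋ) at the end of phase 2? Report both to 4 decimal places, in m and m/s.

phase 1: p=-0.0833, T=0.667, ωT=2.024345, cosh=3.851615, sinh=3.719535; start (x,ẋ)=(-0.057300, 0.036400) → end (x,ẋ)=(0.061452, 0.433707)
phase 2: p=0.2722, T=0.407, ωT=1.235245, cosh=1.864992, sinh=1.574229; start (x,ẋ)=(0.061452, 0.433707) → end (x,ẋ)=(0.104117, -0.198048)

x = 0.1041, ẋ = -0.1980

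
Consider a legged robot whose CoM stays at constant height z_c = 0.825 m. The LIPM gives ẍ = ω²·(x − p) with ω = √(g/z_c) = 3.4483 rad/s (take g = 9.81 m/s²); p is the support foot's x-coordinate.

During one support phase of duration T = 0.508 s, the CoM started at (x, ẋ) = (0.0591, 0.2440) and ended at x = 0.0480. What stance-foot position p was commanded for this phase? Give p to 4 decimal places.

p = 0.1652

ωT = 3.4483·0.508 = 1.751736; cosh(ωT) = 2.969038, sinh(ωT) = 2.795566
x(T) = p + (x₀−p)·cosh(ωT) + (ẋ₀/ω)·sinh(ωT) ⇒ p·(1 − cosh) = x(T) − x₀·cosh − (ẋ₀/ω)·sinh
numerator   = 0.0480 − (0.0591)·2.969038 − (0.2440/3.4483)·2.795566 = -0.325283
denominator = 1 − 2.969038 = -1.969038
p = -0.325283 / -1.969038 = 0.1652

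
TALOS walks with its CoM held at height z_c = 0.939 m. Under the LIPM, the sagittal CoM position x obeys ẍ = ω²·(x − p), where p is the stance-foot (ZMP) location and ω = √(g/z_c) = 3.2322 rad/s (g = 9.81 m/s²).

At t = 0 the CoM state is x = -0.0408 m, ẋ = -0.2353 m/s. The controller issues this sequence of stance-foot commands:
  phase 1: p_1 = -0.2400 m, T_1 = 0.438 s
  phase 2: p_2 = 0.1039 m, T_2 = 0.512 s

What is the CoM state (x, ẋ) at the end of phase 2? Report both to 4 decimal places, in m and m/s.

x = 0.5399, ẋ = 1.5808

phase 1: p=-0.2400, T=0.438, ωT=1.415704, cosh=2.181069, sinh=1.938315; start (x,ẋ)=(-0.040800, -0.235300) → end (x,ẋ)=(0.053362, 0.734786)
phase 2: p=0.1039, T=0.512, ωT=1.654886, cosh=2.711800, sinh=2.520686; start (x,ẋ)=(0.053362, 0.734786) → end (x,ẋ)=(0.539887, 1.580844)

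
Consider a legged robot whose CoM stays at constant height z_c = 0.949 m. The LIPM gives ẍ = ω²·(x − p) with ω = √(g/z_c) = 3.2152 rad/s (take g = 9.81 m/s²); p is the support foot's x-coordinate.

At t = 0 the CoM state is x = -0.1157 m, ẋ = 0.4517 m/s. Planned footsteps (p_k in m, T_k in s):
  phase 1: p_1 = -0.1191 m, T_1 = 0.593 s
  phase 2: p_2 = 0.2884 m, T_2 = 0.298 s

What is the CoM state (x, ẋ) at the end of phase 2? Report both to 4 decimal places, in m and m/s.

x = 0.9374, ẋ = 2.6145

phase 1: p=-0.1191, T=0.593, ωT=1.906614, cosh=3.439421, sinh=3.290838; start (x,ẋ)=(-0.115700, 0.451700) → end (x,ẋ)=(0.354920, 1.589561)
phase 2: p=0.2884, T=0.298, ωT=0.958130, cosh=1.495213, sinh=1.111603; start (x,ẋ)=(0.354920, 1.589561) → end (x,ẋ)=(0.937427, 2.614477)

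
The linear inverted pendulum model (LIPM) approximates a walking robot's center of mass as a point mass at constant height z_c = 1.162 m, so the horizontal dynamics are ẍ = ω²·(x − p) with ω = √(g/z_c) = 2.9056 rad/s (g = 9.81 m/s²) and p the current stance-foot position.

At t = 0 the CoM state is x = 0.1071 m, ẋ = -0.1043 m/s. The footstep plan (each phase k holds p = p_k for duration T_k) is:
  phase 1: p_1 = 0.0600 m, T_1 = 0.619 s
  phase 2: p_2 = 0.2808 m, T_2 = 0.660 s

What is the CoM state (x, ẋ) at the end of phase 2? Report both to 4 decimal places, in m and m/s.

phase 1: p=0.0600, T=0.619, ωT=1.798566, cosh=3.103258, sinh=2.937722; start (x,ẋ)=(0.107100, -0.104300) → end (x,ẋ)=(0.100710, 0.078369)
phase 2: p=0.2808, T=0.660, ωT=1.917696, cosh=3.476103, sinh=3.329158; start (x,ẋ)=(0.100710, 0.078369) → end (x,ẋ)=(-0.255418, -1.469626)

x = -0.2554, ẋ = -1.4696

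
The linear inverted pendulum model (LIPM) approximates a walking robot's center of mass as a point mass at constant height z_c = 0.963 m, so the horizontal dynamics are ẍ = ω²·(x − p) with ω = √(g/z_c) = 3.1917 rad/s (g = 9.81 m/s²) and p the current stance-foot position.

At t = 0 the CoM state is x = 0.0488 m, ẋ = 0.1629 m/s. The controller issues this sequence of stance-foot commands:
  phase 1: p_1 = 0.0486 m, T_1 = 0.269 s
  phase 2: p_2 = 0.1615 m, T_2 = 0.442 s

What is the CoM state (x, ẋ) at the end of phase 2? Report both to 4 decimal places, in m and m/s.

x = 0.1615, ẋ = 0.1048

phase 1: p=0.0486, T=0.269, ωT=0.858567, cosh=1.391773, sinh=0.968004; start (x,ẋ)=(0.048800, 0.162900) → end (x,ẋ)=(0.098284, 0.227338)
phase 2: p=0.1615, T=0.442, ωT=1.410731, cosh=2.171459, sinh=1.927494; start (x,ẋ)=(0.098284, 0.227338) → end (x,ẋ)=(0.161520, 0.104751)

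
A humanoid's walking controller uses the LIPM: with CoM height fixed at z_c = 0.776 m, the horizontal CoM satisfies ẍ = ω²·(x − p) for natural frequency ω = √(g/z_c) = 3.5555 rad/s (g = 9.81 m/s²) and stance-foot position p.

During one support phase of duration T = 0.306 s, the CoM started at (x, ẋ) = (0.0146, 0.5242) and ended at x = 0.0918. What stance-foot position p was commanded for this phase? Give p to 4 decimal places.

p = 0.1935

ωT = 3.5555·0.306 = 1.087983; cosh(ωT) = 1.652588, sinh(ωT) = 1.315693
x(T) = p + (x₀−p)·cosh(ωT) + (ẋ₀/ω)·sinh(ωT) ⇒ p·(1 − cosh) = x(T) − x₀·cosh − (ẋ₀/ω)·sinh
numerator   = 0.0918 − (0.0146)·1.652588 − (0.5242/3.5555)·1.315693 = -0.126305
denominator = 1 − 1.652588 = -0.652588
p = -0.126305 / -0.652588 = 0.1935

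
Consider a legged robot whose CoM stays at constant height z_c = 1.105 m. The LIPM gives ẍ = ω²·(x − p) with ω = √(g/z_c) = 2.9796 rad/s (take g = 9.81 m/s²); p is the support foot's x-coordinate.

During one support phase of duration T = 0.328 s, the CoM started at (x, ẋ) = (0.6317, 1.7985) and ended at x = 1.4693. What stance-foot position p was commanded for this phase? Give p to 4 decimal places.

ωT = 2.9796·0.328 = 0.977309; cosh(ωT) = 1.516809, sinh(ωT) = 1.140486
x(T) = p + (x₀−p)·cosh(ωT) + (ẋ₀/ω)·sinh(ωT) ⇒ p·(1 − cosh) = x(T) − x₀·cosh − (ẋ₀/ω)·sinh
numerator   = 1.4693 − (0.6317)·1.516809 − (1.7985/2.9796)·1.140486 = -0.177271
denominator = 1 − 1.516809 = -0.516809
p = -0.177271 / -0.516809 = 0.3430

p = 0.3430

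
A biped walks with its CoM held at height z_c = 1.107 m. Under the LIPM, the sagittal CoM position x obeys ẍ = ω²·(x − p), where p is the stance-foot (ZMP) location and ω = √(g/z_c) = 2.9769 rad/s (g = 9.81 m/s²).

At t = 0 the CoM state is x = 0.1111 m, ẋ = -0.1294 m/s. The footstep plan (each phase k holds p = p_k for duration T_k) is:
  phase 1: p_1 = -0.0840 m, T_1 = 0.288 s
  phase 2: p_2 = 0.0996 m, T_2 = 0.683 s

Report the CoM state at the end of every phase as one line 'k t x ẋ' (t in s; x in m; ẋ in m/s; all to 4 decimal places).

1 0.2880 0.1453 0.3813
2 0.9710 0.7579 1.9919

phase 1: p=-0.0840, T=0.288, ωT=0.857347, cosh=1.390593, sinh=0.966307; start (x,ẋ)=(0.111100, -0.129400) → end (x,ẋ)=(0.145301, 0.381282)
phase 2: p=0.0996, T=0.683, ωT=2.033223, cosh=3.884788, sinh=3.753875; start (x,ẋ)=(0.145301, 0.381282) → end (x,ẋ)=(0.757937, 1.991906)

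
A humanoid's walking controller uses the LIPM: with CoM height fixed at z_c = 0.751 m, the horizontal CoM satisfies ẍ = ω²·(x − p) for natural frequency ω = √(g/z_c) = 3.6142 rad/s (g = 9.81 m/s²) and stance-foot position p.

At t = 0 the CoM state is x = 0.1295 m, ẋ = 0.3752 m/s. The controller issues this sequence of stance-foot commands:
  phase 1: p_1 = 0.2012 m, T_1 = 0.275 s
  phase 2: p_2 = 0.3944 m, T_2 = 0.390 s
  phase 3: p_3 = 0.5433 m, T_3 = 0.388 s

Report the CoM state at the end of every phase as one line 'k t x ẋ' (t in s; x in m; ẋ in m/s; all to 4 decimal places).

1 0.2750 0.2121 0.2742
2 0.6650 0.1450 -0.6735
3 1.0530 -0.6710 -4.2002

phase 1: p=0.2012, T=0.275, ωT=0.993905, cosh=1.535946, sinh=1.165818; start (x,ẋ)=(0.129500, 0.375200) → end (x,ẋ)=(0.212099, 0.274179)
phase 2: p=0.3944, T=0.390, ωT=1.409538, cosh=2.169160, sinh=1.924904; start (x,ẋ)=(0.212099, 0.274179) → end (x,ẋ)=(0.144987, -0.673524)
phase 3: p=0.5433, T=0.388, ωT=1.402310, cosh=2.155302, sinh=1.909274; start (x,ẋ)=(0.144987, -0.673524) → end (x,ẋ)=(-0.670987, -4.200206)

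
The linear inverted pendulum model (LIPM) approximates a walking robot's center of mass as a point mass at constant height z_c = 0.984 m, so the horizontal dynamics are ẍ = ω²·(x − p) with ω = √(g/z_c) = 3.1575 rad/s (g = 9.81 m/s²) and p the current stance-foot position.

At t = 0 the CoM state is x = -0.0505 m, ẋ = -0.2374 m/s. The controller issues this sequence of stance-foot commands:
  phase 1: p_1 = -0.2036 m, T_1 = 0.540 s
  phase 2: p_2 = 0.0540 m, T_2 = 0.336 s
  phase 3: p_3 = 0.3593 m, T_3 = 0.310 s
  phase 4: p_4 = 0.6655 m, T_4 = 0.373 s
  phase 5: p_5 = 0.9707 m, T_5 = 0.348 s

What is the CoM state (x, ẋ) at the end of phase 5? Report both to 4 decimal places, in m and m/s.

phase 1: p=-0.2036, T=0.540, ωT=1.705050, cosh=2.841712, sinh=2.659949; start (x,ẋ)=(-0.050500, -0.237400) → end (x,ẋ)=(0.031475, 0.611232)
phase 2: p=0.0540, T=0.336, ωT=1.060920, cosh=1.617582, sinh=1.271445; start (x,ẋ)=(0.031475, 0.611232) → end (x,ẋ)=(0.263692, 0.898290)
phase 3: p=0.3593, T=0.310, ωT=0.978825, cosh=1.518540, sinh=1.142787; start (x,ẋ)=(0.263692, 0.898290) → end (x,ẋ)=(0.539231, 1.019100)
phase 4: p=0.6655, T=0.373, ωT=1.177748, cosh=1.777512, sinh=1.469540; start (x,ẋ)=(0.539231, 1.019100) → end (x,ẋ)=(0.915358, 1.225566)
phase 5: p=0.9707, T=0.348, ωT=1.098810, cosh=1.666930, sinh=1.333663; start (x,ẋ)=(0.915358, 1.225566) → end (x,ẋ)=(1.396102, 1.809883)

x = 1.3961, ẋ = 1.8099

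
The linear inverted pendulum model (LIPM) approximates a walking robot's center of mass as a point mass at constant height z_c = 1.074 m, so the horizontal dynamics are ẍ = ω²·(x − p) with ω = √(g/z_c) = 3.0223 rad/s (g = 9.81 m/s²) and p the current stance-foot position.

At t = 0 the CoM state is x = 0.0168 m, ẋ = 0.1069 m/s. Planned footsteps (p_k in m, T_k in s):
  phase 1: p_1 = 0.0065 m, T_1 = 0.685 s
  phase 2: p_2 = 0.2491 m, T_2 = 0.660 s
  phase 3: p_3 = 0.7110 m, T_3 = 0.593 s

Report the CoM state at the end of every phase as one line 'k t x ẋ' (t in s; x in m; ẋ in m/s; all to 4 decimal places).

phase 1: p=0.0065, T=0.685, ωT=2.070276, cosh=4.026579, sinh=3.900428; start (x,ẋ)=(0.016800, 0.106900) → end (x,ẋ)=(0.185934, 0.551860)
phase 2: p=0.2491, T=0.660, ωT=1.994718, cosh=3.743091, sinh=3.607039; start (x,ẋ)=(0.185934, 0.551860) → end (x,ẋ)=(0.671294, 1.377051)
phase 3: p=0.7110, T=0.593, ωT=1.792224, cosh=3.084688, sinh=2.918099; start (x,ẋ)=(0.671294, 1.377051) → end (x,ẋ)=(1.918092, 3.897586)

1 0.6850 0.1859 0.5519
2 1.3450 0.6713 1.3771
3 1.9380 1.9181 3.8976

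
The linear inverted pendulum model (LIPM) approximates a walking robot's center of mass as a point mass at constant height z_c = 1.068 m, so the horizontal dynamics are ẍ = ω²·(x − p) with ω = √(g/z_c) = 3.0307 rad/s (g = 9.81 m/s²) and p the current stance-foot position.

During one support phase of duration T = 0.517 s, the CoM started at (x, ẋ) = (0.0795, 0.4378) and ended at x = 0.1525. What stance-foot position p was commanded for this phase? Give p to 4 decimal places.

ωT = 3.0307·0.517 = 1.566872; cosh(ωT) = 2.500166, sinh(ωT) = 2.291470
x(T) = p + (x₀−p)·cosh(ωT) + (ẋ₀/ω)·sinh(ωT) ⇒ p·(1 − cosh) = x(T) − x₀·cosh − (ẋ₀/ω)·sinh
numerator   = 0.1525 − (0.0795)·2.500166 − (0.4378/3.0307)·2.291470 = -0.377278
denominator = 1 − 2.500166 = -1.500166
p = -0.377278 / -1.500166 = 0.2515

p = 0.2515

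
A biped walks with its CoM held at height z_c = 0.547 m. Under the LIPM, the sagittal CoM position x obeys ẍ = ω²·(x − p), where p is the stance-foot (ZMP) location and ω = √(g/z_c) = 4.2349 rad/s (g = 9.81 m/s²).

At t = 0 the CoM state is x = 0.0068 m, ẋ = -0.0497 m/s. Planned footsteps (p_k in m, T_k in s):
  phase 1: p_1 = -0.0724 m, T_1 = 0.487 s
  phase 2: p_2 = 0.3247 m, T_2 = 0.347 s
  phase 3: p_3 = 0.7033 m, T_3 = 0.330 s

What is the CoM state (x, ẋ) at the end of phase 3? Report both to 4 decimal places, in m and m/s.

phase 1: p=-0.0724, T=0.487, ωT=2.062396, cosh=3.995971, sinh=3.868822; start (x,ẋ)=(0.006800, -0.049700) → end (x,ẋ)=(0.198677, 1.099019)
phase 2: p=0.3247, T=0.347, ωT=1.469510, cosh=2.288572, sinh=2.058534; start (x,ẋ)=(0.198677, 1.099019) → end (x,ẋ)=(0.570508, 1.416557)
phase 3: p=0.7033, T=0.330, ωT=1.397517, cosh=2.146177, sinh=1.898967; start (x,ẋ)=(0.570508, 1.416557) → end (x,ẋ)=(1.053500, 1.972273)

x = 1.0535, ẋ = 1.9723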